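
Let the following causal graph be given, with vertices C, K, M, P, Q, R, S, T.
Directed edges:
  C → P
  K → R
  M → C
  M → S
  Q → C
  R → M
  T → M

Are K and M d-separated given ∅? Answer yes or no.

No — K and M are d-connected given ∅.

Bayes-Ball from K | ∅ reaches {C,M,P,R,S}.
M ∈ reach(K|∅) ⇒ K ⊥̸ M | ∅.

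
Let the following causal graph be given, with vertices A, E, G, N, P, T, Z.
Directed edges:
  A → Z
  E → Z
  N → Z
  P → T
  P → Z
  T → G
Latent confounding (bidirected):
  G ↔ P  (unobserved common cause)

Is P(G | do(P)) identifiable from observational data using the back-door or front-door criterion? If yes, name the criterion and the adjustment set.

P(G|do(P)): frontdoor, adjust for {T}.

desc(P)\{P}={G,T,Z}; candidates ⊆ {A,E,N}.
P↔G: latent back-door arc(s) into P.
size 0: {}; under {} P still reaches {G} ∋ G.
size 1: {A}, {E}, {N}; under {A} P still reaches {G} ∋ G.
size 2: {A,E}, {A,N}, {E,N}; under {A,E} P still reaches {G} ∋ G.
P↔G cannot be blocked by any observed set — no back-door set.
{T}: (i) intercepts every directed P→G path; (ii) no back-door P→{T}; (iii) {P} blocks every back-door {T}→G. Front-door holds.
P(G|do(P)) = Σ_{T} P(T|P) Σ_{P'} P(G|T,P')P(P').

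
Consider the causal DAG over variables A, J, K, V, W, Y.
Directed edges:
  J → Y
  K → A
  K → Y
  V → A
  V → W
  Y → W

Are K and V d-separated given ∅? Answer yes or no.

Bayes-Ball from K | ∅ reaches {A,W,Y}.
V ∉ reach(K|∅) ⇒ K ⊥ V | ∅.

Yes — K ⊥ V | ∅.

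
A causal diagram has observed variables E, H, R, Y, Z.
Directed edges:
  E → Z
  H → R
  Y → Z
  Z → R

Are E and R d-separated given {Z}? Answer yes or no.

Bayes-Ball from E | {Z} reaches {Y}.
R ∉ reach(E|{Z}) ⇒ E ⊥ R | {Z}.

Yes — E ⊥ R | {Z}.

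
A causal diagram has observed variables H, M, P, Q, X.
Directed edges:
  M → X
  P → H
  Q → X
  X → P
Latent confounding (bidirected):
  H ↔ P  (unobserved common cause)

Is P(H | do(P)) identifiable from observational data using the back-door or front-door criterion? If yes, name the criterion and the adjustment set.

desc(P)\{P}={H}; candidates ⊆ {M,Q,X}.
P↔H: latent back-door arc(s) into P.
size 0: {}; under {} P still reaches {H,M,Q,X} ∋ H.
size 1: {M}, {Q}, {X}; under {M} P still reaches {H,Q,X} ∋ H.
size 2: {M,Q}, {M,X}, {Q,X}; under {M,Q} P still reaches {H,X} ∋ H.
P↔H cannot be blocked by any observed set — no back-door set.
No mediator lies on a directed P→…→H path.
Neither criterion identifies P(H|do(P)) in this graph.

P(H|do(P)): not identifiable (no BD/FD set).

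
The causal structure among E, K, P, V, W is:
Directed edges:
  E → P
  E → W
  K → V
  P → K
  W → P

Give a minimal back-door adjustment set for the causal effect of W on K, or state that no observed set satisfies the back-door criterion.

W→K: minimal back-door set {E}.

desc(W)\{W}={K,P,V}; candidates ⊆ {E}.
size 0: {}; under {} W still reaches {E,K,P,V} ∋ K.
{E}: W⊥K given {E} in G with W→· removed — back-door holds.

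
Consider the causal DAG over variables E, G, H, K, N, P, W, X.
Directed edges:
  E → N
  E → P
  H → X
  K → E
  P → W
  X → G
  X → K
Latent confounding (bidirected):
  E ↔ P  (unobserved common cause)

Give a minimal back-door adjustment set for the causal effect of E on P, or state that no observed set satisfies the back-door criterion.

E→P: no observed back-door set.

desc(E)\{E}={N,P,W}; candidates ⊆ {G,H,K,X}.
E↔P: latent back-door arc(s) into E.
size 0: {}; under {} E still reaches {G,H,K,P,W,X} ∋ P.
size 1: {G}, {H}, {K} …(+1); under {G} E still reaches {H,K,P,W,X} ∋ P.
size 2: {G,H}, {G,K}, {G,X} …(+3); under {G,H} E still reaches {K,P,W,X} ∋ P.
E↔P cannot be blocked by any observed set — no back-door set.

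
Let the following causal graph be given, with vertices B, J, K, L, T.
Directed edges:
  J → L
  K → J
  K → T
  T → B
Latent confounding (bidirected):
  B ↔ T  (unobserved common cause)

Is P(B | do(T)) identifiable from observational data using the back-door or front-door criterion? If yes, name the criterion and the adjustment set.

P(B|do(T)): not identifiable (no BD/FD set).

desc(T)\{T}={B}; candidates ⊆ {J,K,L}.
T↔B: latent back-door arc(s) into T.
size 0: {}; under {} T still reaches {B,J,K,L} ∋ B.
size 1: {J}, {K}, {L}; under {J} T still reaches {B,K} ∋ B.
size 2: {J,K}, {J,L}, {K,L}; under {J,K} T still reaches {B} ∋ B.
T↔B cannot be blocked by any observed set — no back-door set.
No mediator lies on a directed T→…→B path.
Neither criterion identifies P(B|do(T)) in this graph.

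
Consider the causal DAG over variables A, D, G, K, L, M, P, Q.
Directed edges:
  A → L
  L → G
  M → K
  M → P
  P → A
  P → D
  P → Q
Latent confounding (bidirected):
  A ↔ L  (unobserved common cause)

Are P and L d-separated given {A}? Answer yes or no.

No — P and L are d-connected given {A}.

Bayes-Ball from P | {A} reaches {D,G,K,L,M,Q}.
L ∈ reach(P|{A}) ⇒ P ⊥̸ L | {A}.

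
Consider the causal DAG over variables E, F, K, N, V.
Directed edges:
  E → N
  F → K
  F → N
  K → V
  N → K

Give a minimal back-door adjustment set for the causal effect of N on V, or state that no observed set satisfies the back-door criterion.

desc(N)\{N}={K,V}; candidates ⊆ {E,F}.
size 0: {}; under {} N still reaches {E,F,K,V} ∋ V.
{F}: N⊥V given {F} in G with N→· removed — back-door holds.

N→V: minimal back-door set {F}.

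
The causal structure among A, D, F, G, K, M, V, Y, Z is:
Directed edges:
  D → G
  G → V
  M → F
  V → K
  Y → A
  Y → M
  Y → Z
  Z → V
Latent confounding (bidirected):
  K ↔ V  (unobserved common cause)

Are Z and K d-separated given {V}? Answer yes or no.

No — Z and K are d-connected given {V}.

Bayes-Ball from Z | {V} reaches {A,D,F,G,K,M,Y}.
K ∈ reach(Z|{V}) ⇒ Z ⊥̸ K | {V}.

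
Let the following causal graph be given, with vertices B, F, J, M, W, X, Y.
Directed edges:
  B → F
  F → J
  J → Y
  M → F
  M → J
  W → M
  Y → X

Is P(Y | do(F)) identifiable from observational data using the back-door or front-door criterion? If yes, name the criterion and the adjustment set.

P(Y|do(F)): backdoor, adjust for {M}.

desc(F)\{F}={J,X,Y}; candidates ⊆ {B,M,W}.
size 0: {}; under {} F still reaches {B,J,M,W,X,Y} ∋ Y.
{M}: F⊥Y given {M} in G with F→· removed — back-door holds.
P(Y|do(F)) = Σ_{M} P(Y|F,M)·P(M).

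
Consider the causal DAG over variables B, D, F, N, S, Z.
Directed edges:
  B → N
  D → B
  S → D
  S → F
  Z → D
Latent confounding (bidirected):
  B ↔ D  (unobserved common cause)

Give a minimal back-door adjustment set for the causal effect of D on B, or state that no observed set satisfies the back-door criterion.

desc(D)\{D}={B,N}; candidates ⊆ {F,S,Z}.
D↔B: latent back-door arc(s) into D.
size 0: {}; under {} D still reaches {B,F,N,S,Z} ∋ B.
size 1: {F}, {S}, {Z}; under {F} D still reaches {B,N,S,Z} ∋ B.
size 2: {F,S}, {F,Z}, {S,Z}; under {F,S} D still reaches {B,N,Z} ∋ B.
D↔B cannot be blocked by any observed set — no back-door set.

D→B: no observed back-door set.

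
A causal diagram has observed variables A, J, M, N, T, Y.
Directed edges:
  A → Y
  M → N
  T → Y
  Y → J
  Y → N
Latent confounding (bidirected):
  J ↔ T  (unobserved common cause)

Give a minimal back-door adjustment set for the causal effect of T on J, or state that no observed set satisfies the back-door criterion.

T→J: no observed back-door set.

desc(T)\{T}={J,N,Y}; candidates ⊆ {A,M}.
T↔J: latent back-door arc(s) into T.
size 0: {}; under {} T still reaches {J} ∋ J.
size 1: {A}, {M}; under {A} T still reaches {J} ∋ J.
size 2: {A,M}; under {A,M} T still reaches {J} ∋ J.
T↔J cannot be blocked by any observed set — no back-door set.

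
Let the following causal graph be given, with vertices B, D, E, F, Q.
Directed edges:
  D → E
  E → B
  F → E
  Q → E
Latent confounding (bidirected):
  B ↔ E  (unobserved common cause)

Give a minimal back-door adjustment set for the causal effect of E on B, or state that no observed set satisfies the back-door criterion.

desc(E)\{E}={B}; candidates ⊆ {D,F,Q}.
E↔B: latent back-door arc(s) into E.
size 0: {}; under {} E still reaches {B,D,F,Q} ∋ B.
size 1: {D}, {F}, {Q}; under {D} E still reaches {B,F,Q} ∋ B.
size 2: {D,F}, {D,Q}, {F,Q}; under {D,F} E still reaches {B,Q} ∋ B.
E↔B cannot be blocked by any observed set — no back-door set.

E→B: no observed back-door set.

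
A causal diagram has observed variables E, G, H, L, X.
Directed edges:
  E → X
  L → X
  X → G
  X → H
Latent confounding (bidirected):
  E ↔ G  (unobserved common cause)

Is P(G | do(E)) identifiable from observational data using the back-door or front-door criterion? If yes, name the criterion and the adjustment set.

desc(E)\{E}={G,H,X}; candidates ⊆ {L}.
E↔G: latent back-door arc(s) into E.
size 0: {}; under {} E still reaches {G} ∋ G.
size 1: {L}; under {L} E still reaches {G} ∋ G.
E↔G cannot be blocked by any observed set — no back-door set.
{X}: (i) intercepts every directed E→G path; (ii) no back-door E→{X}; (iii) {E} blocks every back-door {X}→G. Front-door holds.
P(G|do(E)) = Σ_{X} P(X|E) Σ_{E'} P(G|X,E')P(E').

P(G|do(E)): frontdoor, adjust for {X}.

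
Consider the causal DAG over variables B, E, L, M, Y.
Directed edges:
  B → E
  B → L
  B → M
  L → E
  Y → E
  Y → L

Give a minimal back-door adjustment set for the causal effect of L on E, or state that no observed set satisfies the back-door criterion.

L→E: minimal back-door set {B, Y}.

desc(L)\{L}={E}; candidates ⊆ {B,M,Y}.
size 0: {}; under {} L still reaches {B,E,M,Y} ∋ E.
size 1: {B}, {M}, {Y}; under {B} L still reaches {E,Y} ∋ E.
{B,Y}: L⊥E given {B,Y} in G with L→· removed — back-door holds.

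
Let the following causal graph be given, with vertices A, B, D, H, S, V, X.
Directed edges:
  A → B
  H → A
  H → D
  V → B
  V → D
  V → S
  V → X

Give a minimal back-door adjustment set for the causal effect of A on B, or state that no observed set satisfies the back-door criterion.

desc(A)\{A}={B}; candidates ⊆ {D,H,S,V,X}.
∅: A⊥B given ∅ in G with A→· removed — back-door holds.

A→B: minimal back-door set ∅.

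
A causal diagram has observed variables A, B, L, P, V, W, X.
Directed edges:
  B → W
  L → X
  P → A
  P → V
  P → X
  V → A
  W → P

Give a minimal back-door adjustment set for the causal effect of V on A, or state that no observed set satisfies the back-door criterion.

desc(V)\{V}={A}; candidates ⊆ {B,L,P,W,X}.
size 0: {}; under {} V still reaches {A,B,P,W,X} ∋ A.
{P}: V⊥A given {P} in G with V→· removed — back-door holds.

V→A: minimal back-door set {P}.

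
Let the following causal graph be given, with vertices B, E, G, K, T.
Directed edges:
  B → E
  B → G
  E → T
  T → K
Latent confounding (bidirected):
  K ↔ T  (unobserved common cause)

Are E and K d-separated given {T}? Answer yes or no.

Bayes-Ball from E | {T} reaches {B,G,K}.
K ∈ reach(E|{T}) ⇒ E ⊥̸ K | {T}.

No — E and K are d-connected given {T}.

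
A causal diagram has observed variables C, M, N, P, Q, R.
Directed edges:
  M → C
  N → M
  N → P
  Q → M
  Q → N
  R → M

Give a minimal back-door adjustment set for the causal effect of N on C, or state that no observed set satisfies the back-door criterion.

N→C: minimal back-door set {Q}.

desc(N)\{N}={C,M,P}; candidates ⊆ {Q,R}.
size 0: {}; under {} N still reaches {C,M,Q} ∋ C.
{Q}: N⊥C given {Q} in G with N→· removed — back-door holds.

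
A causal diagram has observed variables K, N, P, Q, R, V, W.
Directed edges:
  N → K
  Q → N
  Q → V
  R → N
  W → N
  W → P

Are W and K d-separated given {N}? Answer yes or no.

Yes — W ⊥ K | {N}.

Bayes-Ball from W | {N} reaches {P,Q,R,V}.
K ∉ reach(W|{N}) ⇒ W ⊥ K | {N}.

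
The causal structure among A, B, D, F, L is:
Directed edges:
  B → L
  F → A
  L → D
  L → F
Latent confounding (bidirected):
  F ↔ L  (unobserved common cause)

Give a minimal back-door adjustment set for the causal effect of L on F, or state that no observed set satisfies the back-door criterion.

desc(L)\{L}={A,D,F}; candidates ⊆ {B}.
L↔F: latent back-door arc(s) into L.
size 0: {}; under {} L still reaches {A,B,F} ∋ F.
size 1: {B}; under {B} L still reaches {A,F} ∋ F.
L↔F cannot be blocked by any observed set — no back-door set.

L→F: no observed back-door set.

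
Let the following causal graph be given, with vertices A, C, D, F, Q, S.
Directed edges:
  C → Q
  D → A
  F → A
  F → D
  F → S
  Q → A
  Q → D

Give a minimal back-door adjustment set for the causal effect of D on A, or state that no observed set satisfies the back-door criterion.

D→A: minimal back-door set {F, Q}.

desc(D)\{D}={A}; candidates ⊆ {C,F,Q,S}.
size 0: {}; under {} D still reaches {A,C,F,Q,S} ∋ A.
size 1: {C}, {F}, {Q} …(+1); under {C} D still reaches {A,F,Q,S} ∋ A.
{F,Q}: D⊥A given {F,Q} in G with D→· removed — back-door holds.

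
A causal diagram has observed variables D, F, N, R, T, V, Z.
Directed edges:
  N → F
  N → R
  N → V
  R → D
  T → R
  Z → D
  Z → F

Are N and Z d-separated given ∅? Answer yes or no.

Bayes-Ball from N | ∅ reaches {D,F,R,V}.
Z ∉ reach(N|∅) ⇒ N ⊥ Z | ∅.

Yes — N ⊥ Z | ∅.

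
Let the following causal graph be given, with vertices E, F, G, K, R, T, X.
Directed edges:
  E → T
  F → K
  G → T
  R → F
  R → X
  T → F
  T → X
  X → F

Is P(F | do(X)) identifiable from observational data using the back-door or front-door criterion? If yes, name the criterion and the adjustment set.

P(F|do(X)): backdoor, adjust for {R, T}.

desc(X)\{X}={F,K}; candidates ⊆ {E,G,R,T}.
size 0: {}; under {} X still reaches {E,F,G,K,R,T} ∋ F.
size 1: {E}, {G}, {R} …(+1); under {E} X still reaches {F,G,K,R,T} ∋ F.
{R,T}: X⊥F given {R,T} in G with X→· removed — back-door holds.
P(F|do(X)) = Σ_{R,T} P(F|X,R,T)·P(R,T).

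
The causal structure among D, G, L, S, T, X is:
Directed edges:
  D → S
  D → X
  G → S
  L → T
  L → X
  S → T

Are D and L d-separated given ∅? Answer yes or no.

Yes — D ⊥ L | ∅.

Bayes-Ball from D | ∅ reaches {S,T,X}.
L ∉ reach(D|∅) ⇒ D ⊥ L | ∅.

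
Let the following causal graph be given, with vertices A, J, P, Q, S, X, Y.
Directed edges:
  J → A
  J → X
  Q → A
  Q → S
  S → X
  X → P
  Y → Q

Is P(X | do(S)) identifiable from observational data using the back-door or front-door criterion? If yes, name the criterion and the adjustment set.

P(X|do(S)): backdoor, adjust for ∅.

desc(S)\{S}={P,X}; candidates ⊆ {A,J,Q,Y}.
∅: S⊥X given ∅ in G with S→· removed — back-door holds.
P(X|do(S)) = P(X|S) — no adjustment needed.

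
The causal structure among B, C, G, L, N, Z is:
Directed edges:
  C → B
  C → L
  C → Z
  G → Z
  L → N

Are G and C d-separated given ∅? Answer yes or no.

Yes — G ⊥ C | ∅.

Bayes-Ball from G | ∅ reaches {Z}.
C ∉ reach(G|∅) ⇒ G ⊥ C | ∅.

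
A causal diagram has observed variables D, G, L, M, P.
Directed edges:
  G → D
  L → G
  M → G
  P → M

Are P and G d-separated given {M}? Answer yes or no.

Bayes-Ball from P | {M} reaches ∅.
G ∉ reach(P|{M}) ⇒ P ⊥ G | {M}.

Yes — P ⊥ G | {M}.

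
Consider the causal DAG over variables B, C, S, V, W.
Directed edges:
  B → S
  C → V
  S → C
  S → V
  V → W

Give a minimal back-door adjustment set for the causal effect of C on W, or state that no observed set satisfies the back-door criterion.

desc(C)\{C}={V,W}; candidates ⊆ {B,S}.
size 0: {}; under {} C still reaches {B,S,V,W} ∋ W.
{S}: C⊥W given {S} in G with C→· removed — back-door holds.

C→W: minimal back-door set {S}.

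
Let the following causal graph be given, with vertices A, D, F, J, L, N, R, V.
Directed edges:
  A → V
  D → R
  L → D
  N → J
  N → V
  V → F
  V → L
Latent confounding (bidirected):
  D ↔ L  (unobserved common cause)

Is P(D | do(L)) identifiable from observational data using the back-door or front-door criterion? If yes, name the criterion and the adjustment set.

P(D|do(L)): not identifiable (no BD/FD set).

desc(L)\{L}={D,R}; candidates ⊆ {A,F,J,N,V}.
L↔D: latent back-door arc(s) into L.
size 0: {}; under {} L still reaches {A,D,F,J,N,R,V} ∋ D.
size 1: {A}, {F}, {J} …(+2); under {A} L still reaches {D,F,J,N,R,V} ∋ D.
size 2: {A,F}, {A,J}, {A,N} …(+7); under {A,F} L still reaches {D,J,N,R,V} ∋ D.
L↔D cannot be blocked by any observed set — no back-door set.
No mediator lies on a directed L→…→D path.
Neither criterion identifies P(D|do(L)) in this graph.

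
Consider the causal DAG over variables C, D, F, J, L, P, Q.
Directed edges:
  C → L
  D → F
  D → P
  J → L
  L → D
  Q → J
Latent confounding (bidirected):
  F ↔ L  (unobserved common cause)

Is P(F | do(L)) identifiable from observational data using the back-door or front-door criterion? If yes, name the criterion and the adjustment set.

P(F|do(L)): frontdoor, adjust for {D}.

desc(L)\{L}={D,F,P}; candidates ⊆ {C,J,Q}.
L↔F: latent back-door arc(s) into L.
size 0: {}; under {} L still reaches {C,F,J,Q} ∋ F.
size 1: {C}, {J}, {Q}; under {C} L still reaches {F,J,Q} ∋ F.
size 2: {C,J}, {C,Q}, {J,Q}; under {C,J} L still reaches {F} ∋ F.
L↔F cannot be blocked by any observed set — no back-door set.
{D}: (i) intercepts every directed L→F path; (ii) no back-door L→{D}; (iii) {L} blocks every back-door {D}→F. Front-door holds.
P(F|do(L)) = Σ_{D} P(D|L) Σ_{L'} P(F|D,L')P(L').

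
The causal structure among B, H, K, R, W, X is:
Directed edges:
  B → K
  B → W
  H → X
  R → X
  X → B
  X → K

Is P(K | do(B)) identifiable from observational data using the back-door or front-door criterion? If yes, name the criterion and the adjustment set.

P(K|do(B)): backdoor, adjust for {X}.

desc(B)\{B}={K,W}; candidates ⊆ {H,R,X}.
size 0: {}; under {} B still reaches {H,K,R,X} ∋ K.
{X}: B⊥K given {X} in G with B→· removed — back-door holds.
P(K|do(B)) = Σ_{X} P(K|B,X)·P(X).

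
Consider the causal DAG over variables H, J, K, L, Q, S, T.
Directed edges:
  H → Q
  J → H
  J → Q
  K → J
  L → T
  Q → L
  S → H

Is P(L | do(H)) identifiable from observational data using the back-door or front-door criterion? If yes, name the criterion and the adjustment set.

P(L|do(H)): backdoor, adjust for {J}.

desc(H)\{H}={L,Q,T}; candidates ⊆ {J,K,S}.
size 0: {}; under {} H still reaches {J,K,L,Q,S,T} ∋ L.
{J}: H⊥L given {J} in G with H→· removed — back-door holds.
P(L|do(H)) = Σ_{J} P(L|H,J)·P(J).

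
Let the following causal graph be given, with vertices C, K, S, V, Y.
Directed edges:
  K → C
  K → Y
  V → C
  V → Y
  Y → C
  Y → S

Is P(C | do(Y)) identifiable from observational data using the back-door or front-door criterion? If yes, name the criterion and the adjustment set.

desc(Y)\{Y}={C,S}; candidates ⊆ {K,V}.
size 0: {}; under {} Y still reaches {C,K,V} ∋ C.
size 1: {K}, {V}; under {K} Y still reaches {C,V} ∋ C.
{K,V}: Y⊥C given {K,V} in G with Y→· removed — back-door holds.
P(C|do(Y)) = Σ_{K,V} P(C|Y,K,V)·P(K,V).

P(C|do(Y)): backdoor, adjust for {K, V}.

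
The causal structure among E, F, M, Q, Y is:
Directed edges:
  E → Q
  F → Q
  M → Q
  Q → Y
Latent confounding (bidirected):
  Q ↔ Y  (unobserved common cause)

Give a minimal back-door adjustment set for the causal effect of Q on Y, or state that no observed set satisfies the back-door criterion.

desc(Q)\{Q}={Y}; candidates ⊆ {E,F,M}.
Q↔Y: latent back-door arc(s) into Q.
size 0: {}; under {} Q still reaches {E,F,M,Y} ∋ Y.
size 1: {E}, {F}, {M}; under {E} Q still reaches {F,M,Y} ∋ Y.
size 2: {E,F}, {E,M}, {F,M}; under {E,F} Q still reaches {M,Y} ∋ Y.
Q↔Y cannot be blocked by any observed set — no back-door set.

Q→Y: no observed back-door set.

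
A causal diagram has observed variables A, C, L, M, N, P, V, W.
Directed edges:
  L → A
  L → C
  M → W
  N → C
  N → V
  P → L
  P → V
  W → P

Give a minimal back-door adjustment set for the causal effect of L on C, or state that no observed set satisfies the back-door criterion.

desc(L)\{L}={A,C}; candidates ⊆ {M,N,P,V,W}.
∅: L⊥C given ∅ in G with L→· removed — back-door holds.

L→C: minimal back-door set ∅.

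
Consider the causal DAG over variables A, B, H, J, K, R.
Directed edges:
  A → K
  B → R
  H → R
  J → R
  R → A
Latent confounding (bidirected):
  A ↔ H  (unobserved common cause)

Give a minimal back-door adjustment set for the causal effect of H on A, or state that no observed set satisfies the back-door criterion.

H→A: no observed back-door set.

desc(H)\{H}={A,K,R}; candidates ⊆ {B,J}.
H↔A: latent back-door arc(s) into H.
size 0: {}; under {} H still reaches {A,K} ∋ A.
size 1: {B}, {J}; under {B} H still reaches {A,K} ∋ A.
size 2: {B,J}; under {B,J} H still reaches {A,K} ∋ A.
H↔A cannot be blocked by any observed set — no back-door set.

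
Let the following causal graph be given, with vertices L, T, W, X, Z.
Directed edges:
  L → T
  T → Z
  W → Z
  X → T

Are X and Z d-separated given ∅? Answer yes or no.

Bayes-Ball from X | ∅ reaches {T,Z}.
Z ∈ reach(X|∅) ⇒ X ⊥̸ Z | ∅.

No — X and Z are d-connected given ∅.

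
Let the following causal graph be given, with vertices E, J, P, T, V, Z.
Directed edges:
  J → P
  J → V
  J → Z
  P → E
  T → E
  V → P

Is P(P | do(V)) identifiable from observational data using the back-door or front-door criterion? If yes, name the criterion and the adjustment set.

P(P|do(V)): backdoor, adjust for {J}.

desc(V)\{V}={E,P}; candidates ⊆ {J,T,Z}.
size 0: {}; under {} V still reaches {E,J,P,Z} ∋ P.
{J}: V⊥P given {J} in G with V→· removed — back-door holds.
P(P|do(V)) = Σ_{J} P(P|V,J)·P(J).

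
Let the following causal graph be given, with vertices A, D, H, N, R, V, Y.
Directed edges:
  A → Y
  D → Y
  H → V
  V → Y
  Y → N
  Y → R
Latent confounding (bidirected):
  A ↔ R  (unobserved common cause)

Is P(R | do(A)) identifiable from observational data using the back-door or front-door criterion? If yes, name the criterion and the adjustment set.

desc(A)\{A}={N,R,Y}; candidates ⊆ {D,H,V}.
A↔R: latent back-door arc(s) into A.
size 0: {}; under {} A still reaches {R} ∋ R.
size 1: {D}, {H}, {V}; under {D} A still reaches {R} ∋ R.
size 2: {D,H}, {D,V}, {H,V}; under {D,H} A still reaches {R} ∋ R.
A↔R cannot be blocked by any observed set — no back-door set.
{Y}: (i) intercepts every directed A→R path; (ii) no back-door A→{Y}; (iii) {A} blocks every back-door {Y}→R. Front-door holds.
P(R|do(A)) = Σ_{Y} P(Y|A) Σ_{A'} P(R|Y,A')P(A').

P(R|do(A)): frontdoor, adjust for {Y}.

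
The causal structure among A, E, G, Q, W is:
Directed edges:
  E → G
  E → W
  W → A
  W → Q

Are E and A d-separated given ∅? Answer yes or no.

No — E and A are d-connected given ∅.

Bayes-Ball from E | ∅ reaches {A,G,Q,W}.
A ∈ reach(E|∅) ⇒ E ⊥̸ A | ∅.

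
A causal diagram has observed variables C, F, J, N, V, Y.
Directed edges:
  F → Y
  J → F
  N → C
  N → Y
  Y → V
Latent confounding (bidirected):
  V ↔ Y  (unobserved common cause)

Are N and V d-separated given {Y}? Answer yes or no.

No — N and V are d-connected given {Y}.

Bayes-Ball from N | {Y} reaches {C,F,J,V}.
V ∈ reach(N|{Y}) ⇒ N ⊥̸ V | {Y}.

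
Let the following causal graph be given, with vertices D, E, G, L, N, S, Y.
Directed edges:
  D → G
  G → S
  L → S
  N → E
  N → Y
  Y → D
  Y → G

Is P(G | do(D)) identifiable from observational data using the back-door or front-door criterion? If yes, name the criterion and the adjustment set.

P(G|do(D)): backdoor, adjust for {Y}.

desc(D)\{D}={G,S}; candidates ⊆ {E,L,N,Y}.
size 0: {}; under {} D still reaches {E,G,N,S,Y} ∋ G.
{Y}: D⊥G given {Y} in G with D→· removed — back-door holds.
P(G|do(D)) = Σ_{Y} P(G|D,Y)·P(Y).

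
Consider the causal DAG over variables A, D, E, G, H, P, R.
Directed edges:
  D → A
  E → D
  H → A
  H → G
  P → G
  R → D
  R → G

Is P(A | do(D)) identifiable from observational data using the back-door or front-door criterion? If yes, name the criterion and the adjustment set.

desc(D)\{D}={A}; candidates ⊆ {E,G,H,P,R}.
∅: D⊥A given ∅ in G with D→· removed — back-door holds.
P(A|do(D)) = P(A|D) — no adjustment needed.

P(A|do(D)): backdoor, adjust for ∅.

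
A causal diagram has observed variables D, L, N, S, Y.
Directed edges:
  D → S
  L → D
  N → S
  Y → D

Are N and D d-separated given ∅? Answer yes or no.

Bayes-Ball from N | ∅ reaches {S}.
D ∉ reach(N|∅) ⇒ N ⊥ D | ∅.

Yes — N ⊥ D | ∅.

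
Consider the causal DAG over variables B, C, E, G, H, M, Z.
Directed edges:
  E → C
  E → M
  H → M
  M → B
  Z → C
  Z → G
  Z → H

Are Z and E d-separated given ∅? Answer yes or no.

Yes — Z ⊥ E | ∅.

Bayes-Ball from Z | ∅ reaches {B,C,G,H,M}.
E ∉ reach(Z|∅) ⇒ Z ⊥ E | ∅.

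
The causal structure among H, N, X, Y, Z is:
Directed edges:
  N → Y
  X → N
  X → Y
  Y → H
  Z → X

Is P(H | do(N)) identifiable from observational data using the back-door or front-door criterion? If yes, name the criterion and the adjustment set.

desc(N)\{N}={H,Y}; candidates ⊆ {X,Z}.
size 0: {}; under {} N still reaches {H,X,Y,Z} ∋ H.
{X}: N⊥H given {X} in G with N→· removed — back-door holds.
P(H|do(N)) = Σ_{X} P(H|N,X)·P(X).

P(H|do(N)): backdoor, adjust for {X}.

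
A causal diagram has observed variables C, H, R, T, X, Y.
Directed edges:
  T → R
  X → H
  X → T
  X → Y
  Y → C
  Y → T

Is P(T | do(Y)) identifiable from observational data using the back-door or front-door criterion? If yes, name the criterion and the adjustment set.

desc(Y)\{Y}={C,R,T}; candidates ⊆ {H,X}.
size 0: {}; under {} Y still reaches {H,R,T,X} ∋ T.
{X}: Y⊥T given {X} in G with Y→· removed — back-door holds.
P(T|do(Y)) = Σ_{X} P(T|Y,X)·P(X).

P(T|do(Y)): backdoor, adjust for {X}.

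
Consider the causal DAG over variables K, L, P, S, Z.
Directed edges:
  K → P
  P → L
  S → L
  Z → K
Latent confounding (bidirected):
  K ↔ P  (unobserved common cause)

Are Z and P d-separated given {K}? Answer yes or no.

No — Z and P are d-connected given {K}.

Bayes-Ball from Z | {K} reaches {L,P}.
P ∈ reach(Z|{K}) ⇒ Z ⊥̸ P | {K}.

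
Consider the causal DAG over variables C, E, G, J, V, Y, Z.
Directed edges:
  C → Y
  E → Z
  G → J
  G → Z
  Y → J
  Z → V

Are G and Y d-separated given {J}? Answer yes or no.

Bayes-Ball from G | {J} reaches {C,V,Y,Z}.
Y ∈ reach(G|{J}) ⇒ G ⊥̸ Y | {J}.

No — G and Y are d-connected given {J}.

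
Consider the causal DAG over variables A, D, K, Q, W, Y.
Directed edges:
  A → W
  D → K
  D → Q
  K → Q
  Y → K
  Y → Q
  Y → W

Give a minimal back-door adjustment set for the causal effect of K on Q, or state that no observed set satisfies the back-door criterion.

desc(K)\{K}={Q}; candidates ⊆ {A,D,W,Y}.
size 0: {}; under {} K still reaches {D,Q,W,Y} ∋ Q.
size 1: {A}, {D}, {W} …(+1); under {A} K still reaches {D,Q,W,Y} ∋ Q.
{D,Y}: K⊥Q given {D,Y} in G with K→· removed — back-door holds.

K→Q: minimal back-door set {D, Y}.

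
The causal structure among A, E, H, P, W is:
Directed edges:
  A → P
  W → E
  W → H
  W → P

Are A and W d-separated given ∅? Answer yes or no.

Bayes-Ball from A | ∅ reaches {P}.
W ∉ reach(A|∅) ⇒ A ⊥ W | ∅.

Yes — A ⊥ W | ∅.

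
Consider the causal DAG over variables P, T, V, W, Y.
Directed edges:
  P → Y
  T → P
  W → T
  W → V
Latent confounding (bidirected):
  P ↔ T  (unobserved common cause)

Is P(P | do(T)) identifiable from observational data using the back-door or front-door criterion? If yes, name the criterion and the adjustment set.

desc(T)\{T}={P,Y}; candidates ⊆ {V,W}.
T↔P: latent back-door arc(s) into T.
size 0: {}; under {} T still reaches {P,V,W,Y} ∋ P.
size 1: {V}, {W}; under {V} T still reaches {P,W,Y} ∋ P.
size 2: {V,W}; under {V,W} T still reaches {P,Y} ∋ P.
T↔P cannot be blocked by any observed set — no back-door set.
No mediator lies on a directed T→…→P path.
Neither criterion identifies P(P|do(T)) in this graph.

P(P|do(T)): not identifiable (no BD/FD set).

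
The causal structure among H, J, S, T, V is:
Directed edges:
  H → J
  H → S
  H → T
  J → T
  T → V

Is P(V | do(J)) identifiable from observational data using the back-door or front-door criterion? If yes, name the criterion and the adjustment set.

desc(J)\{J}={T,V}; candidates ⊆ {H,S}.
size 0: {}; under {} J still reaches {H,S,T,V} ∋ V.
{H}: J⊥V given {H} in G with J→· removed — back-door holds.
P(V|do(J)) = Σ_{H} P(V|J,H)·P(H).

P(V|do(J)): backdoor, adjust for {H}.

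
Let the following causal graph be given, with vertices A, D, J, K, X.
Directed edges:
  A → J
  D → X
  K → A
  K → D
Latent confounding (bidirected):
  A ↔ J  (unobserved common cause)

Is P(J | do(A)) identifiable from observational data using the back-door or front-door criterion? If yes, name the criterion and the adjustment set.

desc(A)\{A}={J}; candidates ⊆ {D,K,X}.
A↔J: latent back-door arc(s) into A.
size 0: {}; under {} A still reaches {D,J,K,X} ∋ J.
size 1: {D}, {K}, {X}; under {D} A still reaches {J,K} ∋ J.
size 2: {D,K}, {D,X}, {K,X}; under {D,K} A still reaches {J} ∋ J.
A↔J cannot be blocked by any observed set — no back-door set.
No mediator lies on a directed A→…→J path.
Neither criterion identifies P(J|do(A)) in this graph.

P(J|do(A)): not identifiable (no BD/FD set).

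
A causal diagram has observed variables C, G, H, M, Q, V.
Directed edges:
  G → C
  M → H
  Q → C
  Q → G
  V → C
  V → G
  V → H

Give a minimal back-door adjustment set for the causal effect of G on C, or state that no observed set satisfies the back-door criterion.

desc(G)\{G}={C}; candidates ⊆ {H,M,Q,V}.
size 0: {}; under {} G still reaches {C,H,Q,V} ∋ C.
size 1: {H}, {M}, {Q} …(+1); under {H} G still reaches {C,M,Q,V} ∋ C.
{Q,V}: G⊥C given {Q,V} in G with G→· removed — back-door holds.

G→C: minimal back-door set {Q, V}.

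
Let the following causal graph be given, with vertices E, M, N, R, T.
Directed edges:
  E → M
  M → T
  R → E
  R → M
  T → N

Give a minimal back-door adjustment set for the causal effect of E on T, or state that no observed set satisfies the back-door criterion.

desc(E)\{E}={M,N,T}; candidates ⊆ {R}.
size 0: {}; under {} E still reaches {M,N,R,T} ∋ T.
{R}: E⊥T given {R} in G with E→· removed — back-door holds.

E→T: minimal back-door set {R}.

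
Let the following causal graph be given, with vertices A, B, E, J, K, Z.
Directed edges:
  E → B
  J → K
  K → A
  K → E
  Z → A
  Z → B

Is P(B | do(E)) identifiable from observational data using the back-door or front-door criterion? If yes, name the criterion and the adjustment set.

desc(E)\{E}={B}; candidates ⊆ {A,J,K,Z}.
∅: E⊥B given ∅ in G with E→· removed — back-door holds.
P(B|do(E)) = P(B|E) — no adjustment needed.

P(B|do(E)): backdoor, adjust for ∅.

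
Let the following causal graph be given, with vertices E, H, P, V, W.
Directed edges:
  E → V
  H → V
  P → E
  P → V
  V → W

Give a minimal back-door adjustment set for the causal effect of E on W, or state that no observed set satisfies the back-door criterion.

E→W: minimal back-door set {P}.

desc(E)\{E}={V,W}; candidates ⊆ {H,P}.
size 0: {}; under {} E still reaches {P,V,W} ∋ W.
{P}: E⊥W given {P} in G with E→· removed — back-door holds.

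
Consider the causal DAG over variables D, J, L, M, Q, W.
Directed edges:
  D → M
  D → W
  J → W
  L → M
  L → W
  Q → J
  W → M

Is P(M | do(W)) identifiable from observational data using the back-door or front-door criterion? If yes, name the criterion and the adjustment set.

P(M|do(W)): backdoor, adjust for {D, L}.

desc(W)\{W}={M}; candidates ⊆ {D,J,L,Q}.
size 0: {}; under {} W still reaches {D,J,L,M,Q} ∋ M.
size 1: {D}, {J}, {L} …(+1); under {D} W still reaches {J,L,M,Q} ∋ M.
{D,L}: W⊥M given {D,L} in G with W→· removed — back-door holds.
P(M|do(W)) = Σ_{D,L} P(M|W,D,L)·P(D,L).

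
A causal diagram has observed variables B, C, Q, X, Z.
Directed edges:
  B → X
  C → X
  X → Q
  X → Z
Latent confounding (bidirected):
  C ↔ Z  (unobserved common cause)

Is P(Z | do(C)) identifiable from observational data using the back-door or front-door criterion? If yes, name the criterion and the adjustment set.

P(Z|do(C)): frontdoor, adjust for {X}.

desc(C)\{C}={Q,X,Z}; candidates ⊆ {B}.
C↔Z: latent back-door arc(s) into C.
size 0: {}; under {} C still reaches {Z} ∋ Z.
size 1: {B}; under {B} C still reaches {Z} ∋ Z.
C↔Z cannot be blocked by any observed set — no back-door set.
{X}: (i) intercepts every directed C→Z path; (ii) no back-door C→{X}; (iii) {C} blocks every back-door {X}→Z. Front-door holds.
P(Z|do(C)) = Σ_{X} P(X|C) Σ_{C'} P(Z|X,C')P(C').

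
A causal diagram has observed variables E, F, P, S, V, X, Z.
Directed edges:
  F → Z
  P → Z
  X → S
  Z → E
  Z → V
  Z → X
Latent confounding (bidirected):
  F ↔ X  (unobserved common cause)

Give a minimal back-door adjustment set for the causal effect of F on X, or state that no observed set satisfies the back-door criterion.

desc(F)\{F}={E,S,V,X,Z}; candidates ⊆ {P}.
F↔X: latent back-door arc(s) into F.
size 0: {}; under {} F still reaches {S,X} ∋ X.
size 1: {P}; under {P} F still reaches {S,X} ∋ X.
F↔X cannot be blocked by any observed set — no back-door set.

F→X: no observed back-door set.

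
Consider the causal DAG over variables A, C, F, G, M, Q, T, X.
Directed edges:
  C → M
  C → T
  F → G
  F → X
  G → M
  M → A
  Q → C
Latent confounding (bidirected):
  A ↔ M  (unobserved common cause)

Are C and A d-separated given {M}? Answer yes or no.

Bayes-Ball from C | {M} reaches {A,F,G,Q,T,X}.
A ∈ reach(C|{M}) ⇒ C ⊥̸ A | {M}.

No — C and A are d-connected given {M}.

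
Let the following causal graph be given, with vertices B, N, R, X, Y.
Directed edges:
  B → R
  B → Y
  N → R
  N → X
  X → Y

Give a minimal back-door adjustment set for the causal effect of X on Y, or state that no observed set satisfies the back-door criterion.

X→Y: minimal back-door set ∅.

desc(X)\{X}={Y}; candidates ⊆ {B,N,R}.
∅: X⊥Y given ∅ in G with X→· removed — back-door holds.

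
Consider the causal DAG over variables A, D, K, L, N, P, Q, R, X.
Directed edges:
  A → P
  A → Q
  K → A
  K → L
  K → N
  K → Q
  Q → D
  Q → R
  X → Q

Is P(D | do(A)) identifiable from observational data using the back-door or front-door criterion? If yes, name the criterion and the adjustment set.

desc(A)\{A}={D,P,Q,R}; candidates ⊆ {K,L,N,X}.
size 0: {}; under {} A still reaches {D,K,L,N,Q,R} ∋ D.
{K}: A⊥D given {K} in G with A→· removed — back-door holds.
P(D|do(A)) = Σ_{K} P(D|A,K)·P(K).

P(D|do(A)): backdoor, adjust for {K}.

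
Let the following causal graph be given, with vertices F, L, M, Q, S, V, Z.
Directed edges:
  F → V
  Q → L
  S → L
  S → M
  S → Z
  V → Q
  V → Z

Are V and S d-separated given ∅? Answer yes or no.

Bayes-Ball from V | ∅ reaches {F,L,Q,Z}.
S ∉ reach(V|∅) ⇒ V ⊥ S | ∅.

Yes — V ⊥ S | ∅.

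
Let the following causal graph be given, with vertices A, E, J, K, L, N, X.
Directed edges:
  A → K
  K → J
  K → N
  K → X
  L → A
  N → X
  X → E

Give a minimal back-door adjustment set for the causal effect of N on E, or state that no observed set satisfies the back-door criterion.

desc(N)\{N}={E,X}; candidates ⊆ {A,J,K,L}.
size 0: {}; under {} N still reaches {A,E,J,K,L,X} ∋ E.
{K}: N⊥E given {K} in G with N→· removed — back-door holds.

N→E: minimal back-door set {K}.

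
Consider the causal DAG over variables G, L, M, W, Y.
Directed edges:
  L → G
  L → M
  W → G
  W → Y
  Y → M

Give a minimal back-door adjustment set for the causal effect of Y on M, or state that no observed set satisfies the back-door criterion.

desc(Y)\{Y}={M}; candidates ⊆ {G,L,W}.
∅: Y⊥M given ∅ in G with Y→· removed — back-door holds.

Y→M: minimal back-door set ∅.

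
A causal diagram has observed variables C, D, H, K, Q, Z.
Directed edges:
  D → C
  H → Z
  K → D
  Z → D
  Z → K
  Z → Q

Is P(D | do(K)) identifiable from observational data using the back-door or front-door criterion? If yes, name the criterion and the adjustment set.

P(D|do(K)): backdoor, adjust for {Z}.

desc(K)\{K}={C,D}; candidates ⊆ {H,Q,Z}.
size 0: {}; under {} K still reaches {C,D,H,Q,Z} ∋ D.
{Z}: K⊥D given {Z} in G with K→· removed — back-door holds.
P(D|do(K)) = Σ_{Z} P(D|K,Z)·P(Z).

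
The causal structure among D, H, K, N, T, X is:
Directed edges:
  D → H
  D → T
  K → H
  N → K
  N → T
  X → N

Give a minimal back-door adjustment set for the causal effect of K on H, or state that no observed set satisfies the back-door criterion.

K→H: minimal back-door set ∅.

desc(K)\{K}={H}; candidates ⊆ {D,N,T,X}.
∅: K⊥H given ∅ in G with K→· removed — back-door holds.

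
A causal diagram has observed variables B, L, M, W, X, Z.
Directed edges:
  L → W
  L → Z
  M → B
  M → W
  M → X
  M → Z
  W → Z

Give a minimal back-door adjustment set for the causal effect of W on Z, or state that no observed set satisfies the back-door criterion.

desc(W)\{W}={Z}; candidates ⊆ {B,L,M,X}.
size 0: {}; under {} W still reaches {B,L,M,X,Z} ∋ Z.
size 1: {B}, {L}, {M} …(+1); under {B} W still reaches {L,M,X,Z} ∋ Z.
{L,M}: W⊥Z given {L,M} in G with W→· removed — back-door holds.

W→Z: minimal back-door set {L, M}.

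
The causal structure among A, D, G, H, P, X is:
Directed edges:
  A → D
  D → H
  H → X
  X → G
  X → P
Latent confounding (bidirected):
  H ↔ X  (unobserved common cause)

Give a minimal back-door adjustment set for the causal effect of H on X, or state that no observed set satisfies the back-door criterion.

desc(H)\{H}={G,P,X}; candidates ⊆ {A,D}.
H↔X: latent back-door arc(s) into H.
size 0: {}; under {} H still reaches {A,D,G,P,X} ∋ X.
size 1: {A}, {D}; under {A} H still reaches {D,G,P,X} ∋ X.
size 2: {A,D}; under {A,D} H still reaches {G,P,X} ∋ X.
H↔X cannot be blocked by any observed set — no back-door set.

H→X: no observed back-door set.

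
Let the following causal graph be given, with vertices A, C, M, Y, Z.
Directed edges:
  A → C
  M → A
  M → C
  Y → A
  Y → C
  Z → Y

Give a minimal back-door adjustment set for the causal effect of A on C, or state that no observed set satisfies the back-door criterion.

A→C: minimal back-door set {M, Y}.

desc(A)\{A}={C}; candidates ⊆ {M,Y,Z}.
size 0: {}; under {} A still reaches {C,M,Y,Z} ∋ C.
size 1: {M}, {Y}, {Z}; under {M} A still reaches {C,Y,Z} ∋ C.
{M,Y}: A⊥C given {M,Y} in G with A→· removed — back-door holds.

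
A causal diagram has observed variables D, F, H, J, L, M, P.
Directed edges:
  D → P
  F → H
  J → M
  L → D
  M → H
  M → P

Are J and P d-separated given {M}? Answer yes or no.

Bayes-Ball from J | {M} reaches ∅.
P ∉ reach(J|{M}) ⇒ J ⊥ P | {M}.

Yes — J ⊥ P | {M}.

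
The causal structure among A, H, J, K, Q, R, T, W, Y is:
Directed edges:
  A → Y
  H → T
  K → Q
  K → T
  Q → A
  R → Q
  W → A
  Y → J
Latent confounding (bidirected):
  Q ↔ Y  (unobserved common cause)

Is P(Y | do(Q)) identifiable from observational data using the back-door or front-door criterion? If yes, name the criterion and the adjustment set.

desc(Q)\{Q}={A,J,Y}; candidates ⊆ {H,K,R,T,W}.
Q↔Y: latent back-door arc(s) into Q.
size 0: {}; under {} Q still reaches {J,K,R,T,Y} ∋ Y.
size 1: {H}, {K}, {R} …(+2); under {H} Q still reaches {J,K,R,T,Y} ∋ Y.
size 2: {H,K}, {H,R}, {H,T} …(+7); under {H,K} Q still reaches {J,R,Y} ∋ Y.
Q↔Y cannot be blocked by any observed set — no back-door set.
{A}: (i) intercepts every directed Q→Y path; (ii) no back-door Q→{A}; (iii) {Q} blocks every back-door {A}→Y. Front-door holds.
P(Y|do(Q)) = Σ_{A} P(A|Q) Σ_{Q'} P(Y|A,Q')P(Q').

P(Y|do(Q)): frontdoor, adjust for {A}.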